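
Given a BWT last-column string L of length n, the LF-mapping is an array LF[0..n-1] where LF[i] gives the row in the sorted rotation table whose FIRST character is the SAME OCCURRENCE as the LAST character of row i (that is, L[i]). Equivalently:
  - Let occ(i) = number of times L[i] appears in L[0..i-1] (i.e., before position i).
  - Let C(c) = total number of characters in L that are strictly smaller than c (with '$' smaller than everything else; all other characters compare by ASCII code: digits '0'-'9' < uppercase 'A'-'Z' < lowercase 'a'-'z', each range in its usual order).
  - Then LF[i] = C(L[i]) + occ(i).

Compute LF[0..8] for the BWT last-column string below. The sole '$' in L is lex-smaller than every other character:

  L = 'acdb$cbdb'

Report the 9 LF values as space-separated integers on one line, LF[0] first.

Answer: 1 5 7 2 0 6 3 8 4

Derivation:
Char counts: '$':1, 'a':1, 'b':3, 'c':2, 'd':2
C (first-col start): C('$')=0, C('a')=1, C('b')=2, C('c')=5, C('d')=7
L[0]='a': occ=0, LF[0]=C('a')+0=1+0=1
L[1]='c': occ=0, LF[1]=C('c')+0=5+0=5
L[2]='d': occ=0, LF[2]=C('d')+0=7+0=7
L[3]='b': occ=0, LF[3]=C('b')+0=2+0=2
L[4]='$': occ=0, LF[4]=C('$')+0=0+0=0
L[5]='c': occ=1, LF[5]=C('c')+1=5+1=6
L[6]='b': occ=1, LF[6]=C('b')+1=2+1=3
L[7]='d': occ=1, LF[7]=C('d')+1=7+1=8
L[8]='b': occ=2, LF[8]=C('b')+2=2+2=4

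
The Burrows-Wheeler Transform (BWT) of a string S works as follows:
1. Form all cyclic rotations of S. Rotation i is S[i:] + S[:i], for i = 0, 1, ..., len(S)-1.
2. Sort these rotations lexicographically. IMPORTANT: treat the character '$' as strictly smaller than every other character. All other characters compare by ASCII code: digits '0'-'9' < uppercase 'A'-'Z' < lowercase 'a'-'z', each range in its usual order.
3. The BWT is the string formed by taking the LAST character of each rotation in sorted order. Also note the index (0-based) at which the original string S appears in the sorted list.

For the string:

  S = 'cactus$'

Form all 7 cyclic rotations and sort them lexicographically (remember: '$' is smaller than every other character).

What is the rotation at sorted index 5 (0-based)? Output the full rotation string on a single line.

Answer: tus$cac

Derivation:
All 7 rotations (rotation i = S[i:]+S[:i]):
  rot[0] = cactus$
  rot[1] = actus$c
  rot[2] = ctus$ca
  rot[3] = tus$cac
  rot[4] = us$cact
  rot[5] = s$cactu
  rot[6] = $cactus
Sorted (with $ < everything):
  sorted[0] = $cactus
  sorted[1] = actus$c
  sorted[2] = cactus$
  sorted[3] = ctus$ca
  sorted[4] = s$cactu
  sorted[5] = tus$cac
  sorted[6] = us$cact
sorted[5] = tus$cac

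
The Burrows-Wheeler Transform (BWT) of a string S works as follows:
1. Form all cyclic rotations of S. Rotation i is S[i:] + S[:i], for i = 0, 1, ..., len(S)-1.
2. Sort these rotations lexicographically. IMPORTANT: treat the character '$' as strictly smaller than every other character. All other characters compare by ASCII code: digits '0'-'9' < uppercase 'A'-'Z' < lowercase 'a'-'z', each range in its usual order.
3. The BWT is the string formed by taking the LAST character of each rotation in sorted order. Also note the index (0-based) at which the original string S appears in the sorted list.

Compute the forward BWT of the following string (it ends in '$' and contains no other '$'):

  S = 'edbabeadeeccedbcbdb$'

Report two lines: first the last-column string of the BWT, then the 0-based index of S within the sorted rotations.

All 20 rotations (rotation i = S[i:]+S[:i]):
  rot[0] = edbabeadeeccedbcbdb$
  rot[1] = dbabeadeeccedbcbdb$e
  rot[2] = babeadeeccedbcbdb$ed
  rot[3] = abeadeeccedbcbdb$edb
  rot[4] = beadeeccedbcbdb$edba
  rot[5] = eadeeccedbcbdb$edbab
  rot[6] = adeeccedbcbdb$edbabe
  rot[7] = deeccedbcbdb$edbabea
  rot[8] = eeccedbcbdb$edbabead
  rot[9] = eccedbcbdb$edbabeade
  rot[10] = ccedbcbdb$edbabeadee
  rot[11] = cedbcbdb$edbabeadeec
  rot[12] = edbcbdb$edbabeadeecc
  rot[13] = dbcbdb$edbabeadeecce
  rot[14] = bcbdb$edbabeadeecced
  rot[15] = cbdb$edbabeadeeccedb
  rot[16] = bdb$edbabeadeeccedbc
  rot[17] = db$edbabeadeeccedbcb
  rot[18] = b$edbabeadeeccedbcbd
  rot[19] = $edbabeadeeccedbcbdb
Sorted (with $ < everything):
  sorted[0] = $edbabeadeeccedbcbdb  (last char: 'b')
  sorted[1] = abeadeeccedbcbdb$edb  (last char: 'b')
  sorted[2] = adeeccedbcbdb$edbabe  (last char: 'e')
  sorted[3] = b$edbabeadeeccedbcbd  (last char: 'd')
  sorted[4] = babeadeeccedbcbdb$ed  (last char: 'd')
  sorted[5] = bcbdb$edbabeadeecced  (last char: 'd')
  sorted[6] = bdb$edbabeadeeccedbc  (last char: 'c')
  sorted[7] = beadeeccedbcbdb$edba  (last char: 'a')
  sorted[8] = cbdb$edbabeadeeccedb  (last char: 'b')
  sorted[9] = ccedbcbdb$edbabeadee  (last char: 'e')
  sorted[10] = cedbcbdb$edbabeadeec  (last char: 'c')
  sorted[11] = db$edbabeadeeccedbcb  (last char: 'b')
  sorted[12] = dbabeadeeccedbcbdb$e  (last char: 'e')
  sorted[13] = dbcbdb$edbabeadeecce  (last char: 'e')
  sorted[14] = deeccedbcbdb$edbabea  (last char: 'a')
  sorted[15] = eadeeccedbcbdb$edbab  (last char: 'b')
  sorted[16] = eccedbcbdb$edbabeade  (last char: 'e')
  sorted[17] = edbabeadeeccedbcbdb$  (last char: '$')
  sorted[18] = edbcbdb$edbabeadeecc  (last char: 'c')
  sorted[19] = eeccedbcbdb$edbabead  (last char: 'd')
Last column: bbedddcabecbeeabe$cd
Original string S is at sorted index 17

Answer: bbedddcabecbeeabe$cd
17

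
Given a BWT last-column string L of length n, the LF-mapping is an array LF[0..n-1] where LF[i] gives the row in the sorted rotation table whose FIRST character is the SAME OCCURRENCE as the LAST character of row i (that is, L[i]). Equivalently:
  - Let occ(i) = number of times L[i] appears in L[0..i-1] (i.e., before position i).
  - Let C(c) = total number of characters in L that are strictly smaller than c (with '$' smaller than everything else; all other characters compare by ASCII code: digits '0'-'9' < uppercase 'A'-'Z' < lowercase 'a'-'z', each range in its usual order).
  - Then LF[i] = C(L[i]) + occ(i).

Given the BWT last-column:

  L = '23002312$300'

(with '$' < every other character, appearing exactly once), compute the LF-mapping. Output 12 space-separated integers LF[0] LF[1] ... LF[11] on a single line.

Char counts: '$':1, '0':4, '1':1, '2':3, '3':3
C (first-col start): C('$')=0, C('0')=1, C('1')=5, C('2')=6, C('3')=9
L[0]='2': occ=0, LF[0]=C('2')+0=6+0=6
L[1]='3': occ=0, LF[1]=C('3')+0=9+0=9
L[2]='0': occ=0, LF[2]=C('0')+0=1+0=1
L[3]='0': occ=1, LF[3]=C('0')+1=1+1=2
L[4]='2': occ=1, LF[4]=C('2')+1=6+1=7
L[5]='3': occ=1, LF[5]=C('3')+1=9+1=10
L[6]='1': occ=0, LF[6]=C('1')+0=5+0=5
L[7]='2': occ=2, LF[7]=C('2')+2=6+2=8
L[8]='$': occ=0, LF[8]=C('$')+0=0+0=0
L[9]='3': occ=2, LF[9]=C('3')+2=9+2=11
L[10]='0': occ=2, LF[10]=C('0')+2=1+2=3
L[11]='0': occ=3, LF[11]=C('0')+3=1+3=4

Answer: 6 9 1 2 7 10 5 8 0 11 3 4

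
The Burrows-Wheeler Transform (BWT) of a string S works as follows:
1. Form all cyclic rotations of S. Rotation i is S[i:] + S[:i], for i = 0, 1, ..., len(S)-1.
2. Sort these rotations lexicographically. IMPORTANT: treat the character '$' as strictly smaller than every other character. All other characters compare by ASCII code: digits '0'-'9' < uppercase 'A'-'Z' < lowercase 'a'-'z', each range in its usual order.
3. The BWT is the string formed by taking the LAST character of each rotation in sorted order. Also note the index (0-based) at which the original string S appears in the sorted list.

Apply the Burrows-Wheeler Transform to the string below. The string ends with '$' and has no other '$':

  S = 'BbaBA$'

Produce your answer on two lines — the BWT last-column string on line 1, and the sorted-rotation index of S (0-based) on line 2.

Answer: ABa$bB
3

Derivation:
All 6 rotations (rotation i = S[i:]+S[:i]):
  rot[0] = BbaBA$
  rot[1] = baBA$B
  rot[2] = aBA$Bb
  rot[3] = BA$Bba
  rot[4] = A$BbaB
  rot[5] = $BbaBA
Sorted (with $ < everything):
  sorted[0] = $BbaBA  (last char: 'A')
  sorted[1] = A$BbaB  (last char: 'B')
  sorted[2] = BA$Bba  (last char: 'a')
  sorted[3] = BbaBA$  (last char: '$')
  sorted[4] = aBA$Bb  (last char: 'b')
  sorted[5] = baBA$B  (last char: 'B')
Last column: ABa$bB
Original string S is at sorted index 3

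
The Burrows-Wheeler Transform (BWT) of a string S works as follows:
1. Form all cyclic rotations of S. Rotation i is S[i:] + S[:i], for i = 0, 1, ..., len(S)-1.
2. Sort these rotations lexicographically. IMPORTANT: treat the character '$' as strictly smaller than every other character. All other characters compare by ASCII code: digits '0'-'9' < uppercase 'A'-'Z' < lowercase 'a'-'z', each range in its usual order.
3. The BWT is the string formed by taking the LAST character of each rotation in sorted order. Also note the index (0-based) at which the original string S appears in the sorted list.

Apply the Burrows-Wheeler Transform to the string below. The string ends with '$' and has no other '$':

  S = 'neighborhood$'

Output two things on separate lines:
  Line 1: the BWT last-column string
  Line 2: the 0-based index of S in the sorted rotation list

Answer: dhonigre$ohbo
8

Derivation:
All 13 rotations (rotation i = S[i:]+S[:i]):
  rot[0] = neighborhood$
  rot[1] = eighborhood$n
  rot[2] = ighborhood$ne
  rot[3] = ghborhood$nei
  rot[4] = hborhood$neig
  rot[5] = borhood$neigh
  rot[6] = orhood$neighb
  rot[7] = rhood$neighbo
  rot[8] = hood$neighbor
  rot[9] = ood$neighborh
  rot[10] = od$neighborho
  rot[11] = d$neighborhoo
  rot[12] = $neighborhood
Sorted (with $ < everything):
  sorted[0] = $neighborhood  (last char: 'd')
  sorted[1] = borhood$neigh  (last char: 'h')
  sorted[2] = d$neighborhoo  (last char: 'o')
  sorted[3] = eighborhood$n  (last char: 'n')
  sorted[4] = ghborhood$nei  (last char: 'i')
  sorted[5] = hborhood$neig  (last char: 'g')
  sorted[6] = hood$neighbor  (last char: 'r')
  sorted[7] = ighborhood$ne  (last char: 'e')
  sorted[8] = neighborhood$  (last char: '$')
  sorted[9] = od$neighborho  (last char: 'o')
  sorted[10] = ood$neighborh  (last char: 'h')
  sorted[11] = orhood$neighb  (last char: 'b')
  sorted[12] = rhood$neighbo  (last char: 'o')
Last column: dhonigre$ohbo
Original string S is at sorted index 8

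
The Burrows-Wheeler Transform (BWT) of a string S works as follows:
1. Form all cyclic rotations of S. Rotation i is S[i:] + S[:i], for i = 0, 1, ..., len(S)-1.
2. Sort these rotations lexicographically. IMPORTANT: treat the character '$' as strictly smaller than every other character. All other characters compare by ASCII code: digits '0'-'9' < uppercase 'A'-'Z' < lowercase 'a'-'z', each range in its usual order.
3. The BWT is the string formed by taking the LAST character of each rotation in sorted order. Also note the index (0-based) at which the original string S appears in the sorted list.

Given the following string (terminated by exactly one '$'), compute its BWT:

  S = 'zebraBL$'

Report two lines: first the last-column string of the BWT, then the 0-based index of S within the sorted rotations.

Answer: LaBrezb$
7

Derivation:
All 8 rotations (rotation i = S[i:]+S[:i]):
  rot[0] = zebraBL$
  rot[1] = ebraBL$z
  rot[2] = braBL$ze
  rot[3] = raBL$zeb
  rot[4] = aBL$zebr
  rot[5] = BL$zebra
  rot[6] = L$zebraB
  rot[7] = $zebraBL
Sorted (with $ < everything):
  sorted[0] = $zebraBL  (last char: 'L')
  sorted[1] = BL$zebra  (last char: 'a')
  sorted[2] = L$zebraB  (last char: 'B')
  sorted[3] = aBL$zebr  (last char: 'r')
  sorted[4] = braBL$ze  (last char: 'e')
  sorted[5] = ebraBL$z  (last char: 'z')
  sorted[6] = raBL$zeb  (last char: 'b')
  sorted[7] = zebraBL$  (last char: '$')
Last column: LaBrezb$
Original string S is at sorted index 7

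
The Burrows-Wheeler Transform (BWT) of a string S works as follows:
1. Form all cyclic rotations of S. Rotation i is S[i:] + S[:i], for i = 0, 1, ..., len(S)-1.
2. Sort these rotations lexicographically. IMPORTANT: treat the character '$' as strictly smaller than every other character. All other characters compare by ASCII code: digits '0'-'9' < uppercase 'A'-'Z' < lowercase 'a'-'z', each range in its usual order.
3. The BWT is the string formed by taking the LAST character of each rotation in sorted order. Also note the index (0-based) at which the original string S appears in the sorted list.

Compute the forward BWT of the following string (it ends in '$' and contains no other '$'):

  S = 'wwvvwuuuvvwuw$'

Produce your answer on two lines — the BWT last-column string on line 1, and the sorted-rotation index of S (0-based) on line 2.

All 14 rotations (rotation i = S[i:]+S[:i]):
  rot[0] = wwvvwuuuvvwuw$
  rot[1] = wvvwuuuvvwuw$w
  rot[2] = vvwuuuvvwuw$ww
  rot[3] = vwuuuvvwuw$wwv
  rot[4] = wuuuvvwuw$wwvv
  rot[5] = uuuvvwuw$wwvvw
  rot[6] = uuvvwuw$wwvvwu
  rot[7] = uvvwuw$wwvvwuu
  rot[8] = vvwuw$wwvvwuuu
  rot[9] = vwuw$wwvvwuuuv
  rot[10] = wuw$wwvvwuuuvv
  rot[11] = uw$wwvvwuuuvvw
  rot[12] = w$wwvvwuuuvvwu
  rot[13] = $wwvvwuuuvvwuw
Sorted (with $ < everything):
  sorted[0] = $wwvvwuuuvvwuw  (last char: 'w')
  sorted[1] = uuuvvwuw$wwvvw  (last char: 'w')
  sorted[2] = uuvvwuw$wwvvwu  (last char: 'u')
  sorted[3] = uvvwuw$wwvvwuu  (last char: 'u')
  sorted[4] = uw$wwvvwuuuvvw  (last char: 'w')
  sorted[5] = vvwuuuvvwuw$ww  (last char: 'w')
  sorted[6] = vvwuw$wwvvwuuu  (last char: 'u')
  sorted[7] = vwuuuvvwuw$wwv  (last char: 'v')
  sorted[8] = vwuw$wwvvwuuuv  (last char: 'v')
  sorted[9] = w$wwvvwuuuvvwu  (last char: 'u')
  sorted[10] = wuuuvvwuw$wwvv  (last char: 'v')
  sorted[11] = wuw$wwvvwuuuvv  (last char: 'v')
  sorted[12] = wvvwuuuvvwuw$w  (last char: 'w')
  sorted[13] = wwvvwuuuvvwuw$  (last char: '$')
Last column: wwuuwwuvvuvvw$
Original string S is at sorted index 13

Answer: wwuuwwuvvuvvw$
13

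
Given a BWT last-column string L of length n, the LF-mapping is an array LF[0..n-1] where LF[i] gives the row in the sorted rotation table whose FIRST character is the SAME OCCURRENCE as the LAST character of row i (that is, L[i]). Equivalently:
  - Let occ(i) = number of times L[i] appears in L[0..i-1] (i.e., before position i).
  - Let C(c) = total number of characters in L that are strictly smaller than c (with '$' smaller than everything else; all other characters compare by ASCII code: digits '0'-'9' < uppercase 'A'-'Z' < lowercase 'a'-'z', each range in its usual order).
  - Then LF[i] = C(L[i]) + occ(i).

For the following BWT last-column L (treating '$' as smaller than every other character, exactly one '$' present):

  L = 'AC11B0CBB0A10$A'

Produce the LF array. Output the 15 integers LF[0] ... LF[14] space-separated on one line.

Char counts: '$':1, '0':3, '1':3, 'A':3, 'B':3, 'C':2
C (first-col start): C('$')=0, C('0')=1, C('1')=4, C('A')=7, C('B')=10, C('C')=13
L[0]='A': occ=0, LF[0]=C('A')+0=7+0=7
L[1]='C': occ=0, LF[1]=C('C')+0=13+0=13
L[2]='1': occ=0, LF[2]=C('1')+0=4+0=4
L[3]='1': occ=1, LF[3]=C('1')+1=4+1=5
L[4]='B': occ=0, LF[4]=C('B')+0=10+0=10
L[5]='0': occ=0, LF[5]=C('0')+0=1+0=1
L[6]='C': occ=1, LF[6]=C('C')+1=13+1=14
L[7]='B': occ=1, LF[7]=C('B')+1=10+1=11
L[8]='B': occ=2, LF[8]=C('B')+2=10+2=12
L[9]='0': occ=1, LF[9]=C('0')+1=1+1=2
L[10]='A': occ=1, LF[10]=C('A')+1=7+1=8
L[11]='1': occ=2, LF[11]=C('1')+2=4+2=6
L[12]='0': occ=2, LF[12]=C('0')+2=1+2=3
L[13]='$': occ=0, LF[13]=C('$')+0=0+0=0
L[14]='A': occ=2, LF[14]=C('A')+2=7+2=9

Answer: 7 13 4 5 10 1 14 11 12 2 8 6 3 0 9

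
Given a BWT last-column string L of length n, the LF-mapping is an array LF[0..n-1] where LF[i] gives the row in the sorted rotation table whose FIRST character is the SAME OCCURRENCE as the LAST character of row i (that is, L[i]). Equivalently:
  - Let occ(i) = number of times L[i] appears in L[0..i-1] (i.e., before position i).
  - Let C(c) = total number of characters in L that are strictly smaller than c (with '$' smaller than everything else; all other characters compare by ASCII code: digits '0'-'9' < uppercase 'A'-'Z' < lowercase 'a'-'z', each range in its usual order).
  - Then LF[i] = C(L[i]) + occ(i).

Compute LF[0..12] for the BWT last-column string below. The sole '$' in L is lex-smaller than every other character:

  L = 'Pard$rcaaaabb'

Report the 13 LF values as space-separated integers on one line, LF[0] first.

Char counts: '$':1, 'P':1, 'a':5, 'b':2, 'c':1, 'd':1, 'r':2
C (first-col start): C('$')=0, C('P')=1, C('a')=2, C('b')=7, C('c')=9, C('d')=10, C('r')=11
L[0]='P': occ=0, LF[0]=C('P')+0=1+0=1
L[1]='a': occ=0, LF[1]=C('a')+0=2+0=2
L[2]='r': occ=0, LF[2]=C('r')+0=11+0=11
L[3]='d': occ=0, LF[3]=C('d')+0=10+0=10
L[4]='$': occ=0, LF[4]=C('$')+0=0+0=0
L[5]='r': occ=1, LF[5]=C('r')+1=11+1=12
L[6]='c': occ=0, LF[6]=C('c')+0=9+0=9
L[7]='a': occ=1, LF[7]=C('a')+1=2+1=3
L[8]='a': occ=2, LF[8]=C('a')+2=2+2=4
L[9]='a': occ=3, LF[9]=C('a')+3=2+3=5
L[10]='a': occ=4, LF[10]=C('a')+4=2+4=6
L[11]='b': occ=0, LF[11]=C('b')+0=7+0=7
L[12]='b': occ=1, LF[12]=C('b')+1=7+1=8

Answer: 1 2 11 10 0 12 9 3 4 5 6 7 8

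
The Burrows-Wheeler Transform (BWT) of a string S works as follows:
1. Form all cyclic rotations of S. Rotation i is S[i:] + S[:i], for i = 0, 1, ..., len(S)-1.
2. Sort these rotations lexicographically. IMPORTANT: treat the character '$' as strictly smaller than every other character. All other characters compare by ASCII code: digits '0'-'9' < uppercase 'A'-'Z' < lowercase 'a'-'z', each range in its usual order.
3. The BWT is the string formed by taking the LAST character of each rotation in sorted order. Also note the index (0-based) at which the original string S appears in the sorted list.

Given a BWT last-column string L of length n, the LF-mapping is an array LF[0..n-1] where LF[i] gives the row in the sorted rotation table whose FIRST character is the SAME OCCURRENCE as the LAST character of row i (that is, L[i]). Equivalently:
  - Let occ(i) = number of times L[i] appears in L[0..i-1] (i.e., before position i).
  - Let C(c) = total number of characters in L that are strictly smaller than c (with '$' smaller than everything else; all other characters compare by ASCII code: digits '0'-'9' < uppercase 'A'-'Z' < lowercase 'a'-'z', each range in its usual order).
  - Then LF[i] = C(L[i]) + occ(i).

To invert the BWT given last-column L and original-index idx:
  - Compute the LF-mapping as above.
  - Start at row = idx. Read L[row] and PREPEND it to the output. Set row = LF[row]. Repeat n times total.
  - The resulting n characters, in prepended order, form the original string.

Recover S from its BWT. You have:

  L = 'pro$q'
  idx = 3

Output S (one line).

Answer: qrop$

Derivation:
LF mapping: 2 4 1 0 3
Walk LF starting at row 3, prepending L[row]:
  step 1: row=3, L[3]='$', prepend. Next row=LF[3]=0
  step 2: row=0, L[0]='p', prepend. Next row=LF[0]=2
  step 3: row=2, L[2]='o', prepend. Next row=LF[2]=1
  step 4: row=1, L[1]='r', prepend. Next row=LF[1]=4
  step 5: row=4, L[4]='q', prepend. Next row=LF[4]=3
Reversed output: qrop$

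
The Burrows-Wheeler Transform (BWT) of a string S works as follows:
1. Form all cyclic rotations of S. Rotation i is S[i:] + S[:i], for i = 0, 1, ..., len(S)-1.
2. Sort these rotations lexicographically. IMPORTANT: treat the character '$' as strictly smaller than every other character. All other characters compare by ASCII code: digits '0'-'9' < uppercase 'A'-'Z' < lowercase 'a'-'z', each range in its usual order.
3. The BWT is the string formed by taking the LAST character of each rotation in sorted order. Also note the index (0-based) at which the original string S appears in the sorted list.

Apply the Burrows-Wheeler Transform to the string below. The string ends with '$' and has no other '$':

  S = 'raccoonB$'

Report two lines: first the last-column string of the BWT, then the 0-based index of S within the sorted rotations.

All 9 rotations (rotation i = S[i:]+S[:i]):
  rot[0] = raccoonB$
  rot[1] = accoonB$r
  rot[2] = ccoonB$ra
  rot[3] = coonB$rac
  rot[4] = oonB$racc
  rot[5] = onB$racco
  rot[6] = nB$raccoo
  rot[7] = B$raccoon
  rot[8] = $raccoonB
Sorted (with $ < everything):
  sorted[0] = $raccoonB  (last char: 'B')
  sorted[1] = B$raccoon  (last char: 'n')
  sorted[2] = accoonB$r  (last char: 'r')
  sorted[3] = ccoonB$ra  (last char: 'a')
  sorted[4] = coonB$rac  (last char: 'c')
  sorted[5] = nB$raccoo  (last char: 'o')
  sorted[6] = onB$racco  (last char: 'o')
  sorted[7] = oonB$racc  (last char: 'c')
  sorted[8] = raccoonB$  (last char: '$')
Last column: Bnracooc$
Original string S is at sorted index 8

Answer: Bnracooc$
8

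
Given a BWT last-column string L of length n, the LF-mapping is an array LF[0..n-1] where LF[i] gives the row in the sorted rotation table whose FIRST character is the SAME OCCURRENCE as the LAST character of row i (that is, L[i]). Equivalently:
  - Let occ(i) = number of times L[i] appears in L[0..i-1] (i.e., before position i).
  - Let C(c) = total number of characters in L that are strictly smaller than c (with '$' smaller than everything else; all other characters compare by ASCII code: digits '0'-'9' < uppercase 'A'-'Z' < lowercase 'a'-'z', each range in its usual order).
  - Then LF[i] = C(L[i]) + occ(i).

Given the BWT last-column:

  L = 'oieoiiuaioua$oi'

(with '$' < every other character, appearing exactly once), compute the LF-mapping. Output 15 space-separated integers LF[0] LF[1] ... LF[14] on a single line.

Char counts: '$':1, 'a':2, 'e':1, 'i':5, 'o':4, 'u':2
C (first-col start): C('$')=0, C('a')=1, C('e')=3, C('i')=4, C('o')=9, C('u')=13
L[0]='o': occ=0, LF[0]=C('o')+0=9+0=9
L[1]='i': occ=0, LF[1]=C('i')+0=4+0=4
L[2]='e': occ=0, LF[2]=C('e')+0=3+0=3
L[3]='o': occ=1, LF[3]=C('o')+1=9+1=10
L[4]='i': occ=1, LF[4]=C('i')+1=4+1=5
L[5]='i': occ=2, LF[5]=C('i')+2=4+2=6
L[6]='u': occ=0, LF[6]=C('u')+0=13+0=13
L[7]='a': occ=0, LF[7]=C('a')+0=1+0=1
L[8]='i': occ=3, LF[8]=C('i')+3=4+3=7
L[9]='o': occ=2, LF[9]=C('o')+2=9+2=11
L[10]='u': occ=1, LF[10]=C('u')+1=13+1=14
L[11]='a': occ=1, LF[11]=C('a')+1=1+1=2
L[12]='$': occ=0, LF[12]=C('$')+0=0+0=0
L[13]='o': occ=3, LF[13]=C('o')+3=9+3=12
L[14]='i': occ=4, LF[14]=C('i')+4=4+4=8

Answer: 9 4 3 10 5 6 13 1 7 11 14 2 0 12 8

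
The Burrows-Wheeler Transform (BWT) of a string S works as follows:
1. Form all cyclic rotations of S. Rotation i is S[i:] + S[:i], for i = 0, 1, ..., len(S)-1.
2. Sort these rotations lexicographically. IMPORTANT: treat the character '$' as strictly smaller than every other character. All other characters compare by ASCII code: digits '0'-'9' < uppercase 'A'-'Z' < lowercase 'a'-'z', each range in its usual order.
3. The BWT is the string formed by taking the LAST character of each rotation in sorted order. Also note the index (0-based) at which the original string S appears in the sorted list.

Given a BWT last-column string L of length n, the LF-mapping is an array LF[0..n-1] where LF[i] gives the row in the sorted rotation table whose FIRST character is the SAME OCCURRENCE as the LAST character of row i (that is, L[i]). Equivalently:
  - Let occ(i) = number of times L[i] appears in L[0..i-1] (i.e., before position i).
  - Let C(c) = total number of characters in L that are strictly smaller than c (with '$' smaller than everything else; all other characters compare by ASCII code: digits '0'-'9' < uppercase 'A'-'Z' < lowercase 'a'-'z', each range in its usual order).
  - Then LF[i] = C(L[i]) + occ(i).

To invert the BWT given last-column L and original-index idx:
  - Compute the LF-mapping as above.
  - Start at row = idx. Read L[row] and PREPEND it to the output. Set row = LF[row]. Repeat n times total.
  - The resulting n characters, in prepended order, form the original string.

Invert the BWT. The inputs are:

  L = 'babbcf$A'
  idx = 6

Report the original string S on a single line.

LF mapping: 3 2 4 5 6 7 0 1
Walk LF starting at row 6, prepending L[row]:
  step 1: row=6, L[6]='$', prepend. Next row=LF[6]=0
  step 2: row=0, L[0]='b', prepend. Next row=LF[0]=3
  step 3: row=3, L[3]='b', prepend. Next row=LF[3]=5
  step 4: row=5, L[5]='f', prepend. Next row=LF[5]=7
  step 5: row=7, L[7]='A', prepend. Next row=LF[7]=1
  step 6: row=1, L[1]='a', prepend. Next row=LF[1]=2
  step 7: row=2, L[2]='b', prepend. Next row=LF[2]=4
  step 8: row=4, L[4]='c', prepend. Next row=LF[4]=6
Reversed output: cbaAfbb$

Answer: cbaAfbb$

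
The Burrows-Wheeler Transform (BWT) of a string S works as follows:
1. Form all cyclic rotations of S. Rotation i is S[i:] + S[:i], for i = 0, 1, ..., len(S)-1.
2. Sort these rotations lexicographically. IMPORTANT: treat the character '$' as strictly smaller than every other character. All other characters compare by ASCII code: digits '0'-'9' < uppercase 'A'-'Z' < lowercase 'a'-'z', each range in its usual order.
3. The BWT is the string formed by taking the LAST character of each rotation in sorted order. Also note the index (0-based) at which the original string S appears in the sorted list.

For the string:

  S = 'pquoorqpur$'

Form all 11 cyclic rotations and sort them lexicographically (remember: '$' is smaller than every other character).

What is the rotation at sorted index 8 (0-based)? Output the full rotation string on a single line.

Answer: rqpur$pquoo

Derivation:
All 11 rotations (rotation i = S[i:]+S[:i]):
  rot[0] = pquoorqpur$
  rot[1] = quoorqpur$p
  rot[2] = uoorqpur$pq
  rot[3] = oorqpur$pqu
  rot[4] = orqpur$pquo
  rot[5] = rqpur$pquoo
  rot[6] = qpur$pquoor
  rot[7] = pur$pquoorq
  rot[8] = ur$pquoorqp
  rot[9] = r$pquoorqpu
  rot[10] = $pquoorqpur
Sorted (with $ < everything):
  sorted[0] = $pquoorqpur
  sorted[1] = oorqpur$pqu
  sorted[2] = orqpur$pquo
  sorted[3] = pquoorqpur$
  sorted[4] = pur$pquoorq
  sorted[5] = qpur$pquoor
  sorted[6] = quoorqpur$p
  sorted[7] = r$pquoorqpu
  sorted[8] = rqpur$pquoo
  sorted[9] = uoorqpur$pq
  sorted[10] = ur$pquoorqp
sorted[8] = rqpur$pquoo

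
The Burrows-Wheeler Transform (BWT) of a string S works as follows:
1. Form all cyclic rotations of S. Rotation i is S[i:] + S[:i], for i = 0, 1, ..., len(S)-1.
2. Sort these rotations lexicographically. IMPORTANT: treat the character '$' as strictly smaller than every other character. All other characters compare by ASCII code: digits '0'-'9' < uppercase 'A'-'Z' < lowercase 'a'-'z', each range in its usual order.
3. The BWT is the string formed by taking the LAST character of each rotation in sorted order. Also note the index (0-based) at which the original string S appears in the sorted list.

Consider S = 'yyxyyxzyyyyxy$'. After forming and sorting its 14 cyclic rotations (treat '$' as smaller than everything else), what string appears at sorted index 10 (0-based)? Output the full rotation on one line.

All 14 rotations (rotation i = S[i:]+S[:i]):
  rot[0] = yyxyyxzyyyyxy$
  rot[1] = yxyyxzyyyyxy$y
  rot[2] = xyyxzyyyyxy$yy
  rot[3] = yyxzyyyyxy$yyx
  rot[4] = yxzyyyyxy$yyxy
  rot[5] = xzyyyyxy$yyxyy
  rot[6] = zyyyyxy$yyxyyx
  rot[7] = yyyyxy$yyxyyxz
  rot[8] = yyyxy$yyxyyxzy
  rot[9] = yyxy$yyxyyxzyy
  rot[10] = yxy$yyxyyxzyyy
  rot[11] = xy$yyxyyxzyyyy
  rot[12] = y$yyxyyxzyyyyx
  rot[13] = $yyxyyxzyyyyxy
Sorted (with $ < everything):
  sorted[0] = $yyxyyxzyyyyxy
  sorted[1] = xy$yyxyyxzyyyy
  sorted[2] = xyyxzyyyyxy$yy
  sorted[3] = xzyyyyxy$yyxyy
  sorted[4] = y$yyxyyxzyyyyx
  sorted[5] = yxy$yyxyyxzyyy
  sorted[6] = yxyyxzyyyyxy$y
  sorted[7] = yxzyyyyxy$yyxy
  sorted[8] = yyxy$yyxyyxzyy
  sorted[9] = yyxyyxzyyyyxy$
  sorted[10] = yyxzyyyyxy$yyx
  sorted[11] = yyyxy$yyxyyxzy
  sorted[12] = yyyyxy$yyxyyxz
  sorted[13] = zyyyyxy$yyxyyx
sorted[10] = yyxzyyyyxy$yyx

Answer: yyxzyyyyxy$yyx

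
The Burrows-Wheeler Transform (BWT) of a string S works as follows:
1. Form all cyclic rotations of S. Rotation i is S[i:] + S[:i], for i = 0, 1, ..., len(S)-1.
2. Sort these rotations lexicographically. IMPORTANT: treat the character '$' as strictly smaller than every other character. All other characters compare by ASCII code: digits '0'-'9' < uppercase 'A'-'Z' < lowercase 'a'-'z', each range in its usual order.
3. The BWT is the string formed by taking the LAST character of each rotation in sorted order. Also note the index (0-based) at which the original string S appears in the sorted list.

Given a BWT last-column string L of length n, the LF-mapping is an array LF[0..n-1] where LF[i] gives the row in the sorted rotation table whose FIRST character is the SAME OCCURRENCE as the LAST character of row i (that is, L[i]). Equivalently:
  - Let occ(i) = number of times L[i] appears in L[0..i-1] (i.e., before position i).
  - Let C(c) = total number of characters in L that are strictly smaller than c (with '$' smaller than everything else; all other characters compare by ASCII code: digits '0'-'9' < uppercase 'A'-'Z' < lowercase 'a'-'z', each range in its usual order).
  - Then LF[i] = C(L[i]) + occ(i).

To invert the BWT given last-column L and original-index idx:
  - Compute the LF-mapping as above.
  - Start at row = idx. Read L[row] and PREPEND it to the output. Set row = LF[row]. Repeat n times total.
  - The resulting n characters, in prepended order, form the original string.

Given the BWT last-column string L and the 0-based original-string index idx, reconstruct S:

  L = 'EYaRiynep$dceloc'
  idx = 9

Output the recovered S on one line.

LF mapping: 1 3 4 2 10 15 12 8 14 0 7 5 9 11 13 6
Walk LF starting at row 9, prepending L[row]:
  step 1: row=9, L[9]='$', prepend. Next row=LF[9]=0
  step 2: row=0, L[0]='E', prepend. Next row=LF[0]=1
  step 3: row=1, L[1]='Y', prepend. Next row=LF[1]=3
  step 4: row=3, L[3]='R', prepend. Next row=LF[3]=2
  step 5: row=2, L[2]='a', prepend. Next row=LF[2]=4
  step 6: row=4, L[4]='i', prepend. Next row=LF[4]=10
  step 7: row=10, L[10]='d', prepend. Next row=LF[10]=7
  step 8: row=7, L[7]='e', prepend. Next row=LF[7]=8
  step 9: row=8, L[8]='p', prepend. Next row=LF[8]=14
  step 10: row=14, L[14]='o', prepend. Next row=LF[14]=13
  step 11: row=13, L[13]='l', prepend. Next row=LF[13]=11
  step 12: row=11, L[11]='c', prepend. Next row=LF[11]=5
  step 13: row=5, L[5]='y', prepend. Next row=LF[5]=15
  step 14: row=15, L[15]='c', prepend. Next row=LF[15]=6
  step 15: row=6, L[6]='n', prepend. Next row=LF[6]=12
  step 16: row=12, L[12]='e', prepend. Next row=LF[12]=9
Reversed output: encyclopediaRYE$

Answer: encyclopediaRYE$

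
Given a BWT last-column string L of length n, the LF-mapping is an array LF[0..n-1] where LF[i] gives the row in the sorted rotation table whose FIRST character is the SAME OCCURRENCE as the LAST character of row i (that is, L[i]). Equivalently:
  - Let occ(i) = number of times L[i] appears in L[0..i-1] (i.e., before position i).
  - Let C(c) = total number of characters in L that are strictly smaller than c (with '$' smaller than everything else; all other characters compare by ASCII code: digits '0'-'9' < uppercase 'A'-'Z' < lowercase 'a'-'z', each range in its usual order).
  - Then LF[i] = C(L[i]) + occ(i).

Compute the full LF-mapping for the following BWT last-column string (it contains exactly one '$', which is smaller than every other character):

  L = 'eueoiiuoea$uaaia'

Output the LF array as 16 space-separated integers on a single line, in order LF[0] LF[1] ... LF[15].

Answer: 5 13 6 11 8 9 14 12 7 1 0 15 2 3 10 4

Derivation:
Char counts: '$':1, 'a':4, 'e':3, 'i':3, 'o':2, 'u':3
C (first-col start): C('$')=0, C('a')=1, C('e')=5, C('i')=8, C('o')=11, C('u')=13
L[0]='e': occ=0, LF[0]=C('e')+0=5+0=5
L[1]='u': occ=0, LF[1]=C('u')+0=13+0=13
L[2]='e': occ=1, LF[2]=C('e')+1=5+1=6
L[3]='o': occ=0, LF[3]=C('o')+0=11+0=11
L[4]='i': occ=0, LF[4]=C('i')+0=8+0=8
L[5]='i': occ=1, LF[5]=C('i')+1=8+1=9
L[6]='u': occ=1, LF[6]=C('u')+1=13+1=14
L[7]='o': occ=1, LF[7]=C('o')+1=11+1=12
L[8]='e': occ=2, LF[8]=C('e')+2=5+2=7
L[9]='a': occ=0, LF[9]=C('a')+0=1+0=1
L[10]='$': occ=0, LF[10]=C('$')+0=0+0=0
L[11]='u': occ=2, LF[11]=C('u')+2=13+2=15
L[12]='a': occ=1, LF[12]=C('a')+1=1+1=2
L[13]='a': occ=2, LF[13]=C('a')+2=1+2=3
L[14]='i': occ=2, LF[14]=C('i')+2=8+2=10
L[15]='a': occ=3, LF[15]=C('a')+3=1+3=4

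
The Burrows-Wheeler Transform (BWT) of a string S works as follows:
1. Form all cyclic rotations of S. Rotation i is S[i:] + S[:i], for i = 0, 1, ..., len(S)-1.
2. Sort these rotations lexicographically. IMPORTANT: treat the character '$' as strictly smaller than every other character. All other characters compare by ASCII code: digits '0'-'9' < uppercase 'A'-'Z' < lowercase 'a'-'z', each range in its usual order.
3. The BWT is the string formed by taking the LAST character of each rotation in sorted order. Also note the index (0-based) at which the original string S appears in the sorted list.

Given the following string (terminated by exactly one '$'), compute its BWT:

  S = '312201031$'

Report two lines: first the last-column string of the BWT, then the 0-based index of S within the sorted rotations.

All 10 rotations (rotation i = S[i:]+S[:i]):
  rot[0] = 312201031$
  rot[1] = 12201031$3
  rot[2] = 2201031$31
  rot[3] = 201031$312
  rot[4] = 01031$3122
  rot[5] = 1031$31220
  rot[6] = 031$312201
  rot[7] = 31$3122010
  rot[8] = 1$31220103
  rot[9] = $312201031
Sorted (with $ < everything):
  sorted[0] = $312201031  (last char: '1')
  sorted[1] = 01031$3122  (last char: '2')
  sorted[2] = 031$312201  (last char: '1')
  sorted[3] = 1$31220103  (last char: '3')
  sorted[4] = 1031$31220  (last char: '0')
  sorted[5] = 12201031$3  (last char: '3')
  sorted[6] = 201031$312  (last char: '2')
  sorted[7] = 2201031$31  (last char: '1')
  sorted[8] = 31$3122010  (last char: '0')
  sorted[9] = 312201031$  (last char: '$')
Last column: 121303210$
Original string S is at sorted index 9

Answer: 121303210$
9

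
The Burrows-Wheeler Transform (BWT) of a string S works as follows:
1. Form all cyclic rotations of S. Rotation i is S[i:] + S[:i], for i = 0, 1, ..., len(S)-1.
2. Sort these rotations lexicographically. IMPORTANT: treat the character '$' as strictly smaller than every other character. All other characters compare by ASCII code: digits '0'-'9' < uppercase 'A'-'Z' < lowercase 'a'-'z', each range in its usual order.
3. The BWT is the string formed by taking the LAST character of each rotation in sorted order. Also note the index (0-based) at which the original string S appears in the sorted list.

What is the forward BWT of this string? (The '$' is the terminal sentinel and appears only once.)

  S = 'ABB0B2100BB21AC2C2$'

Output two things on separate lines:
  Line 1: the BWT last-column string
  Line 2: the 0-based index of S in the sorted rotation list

Answer: 21B022CBBC$1B0BA02A
10

Derivation:
All 19 rotations (rotation i = S[i:]+S[:i]):
  rot[0] = ABB0B2100BB21AC2C2$
  rot[1] = BB0B2100BB21AC2C2$A
  rot[2] = B0B2100BB21AC2C2$AB
  rot[3] = 0B2100BB21AC2C2$ABB
  rot[4] = B2100BB21AC2C2$ABB0
  rot[5] = 2100BB21AC2C2$ABB0B
  rot[6] = 100BB21AC2C2$ABB0B2
  rot[7] = 00BB21AC2C2$ABB0B21
  rot[8] = 0BB21AC2C2$ABB0B210
  rot[9] = BB21AC2C2$ABB0B2100
  rot[10] = B21AC2C2$ABB0B2100B
  rot[11] = 21AC2C2$ABB0B2100BB
  rot[12] = 1AC2C2$ABB0B2100BB2
  rot[13] = AC2C2$ABB0B2100BB21
  rot[14] = C2C2$ABB0B2100BB21A
  rot[15] = 2C2$ABB0B2100BB21AC
  rot[16] = C2$ABB0B2100BB21AC2
  rot[17] = 2$ABB0B2100BB21AC2C
  rot[18] = $ABB0B2100BB21AC2C2
Sorted (with $ < everything):
  sorted[0] = $ABB0B2100BB21AC2C2  (last char: '2')
  sorted[1] = 00BB21AC2C2$ABB0B21  (last char: '1')
  sorted[2] = 0B2100BB21AC2C2$ABB  (last char: 'B')
  sorted[3] = 0BB21AC2C2$ABB0B210  (last char: '0')
  sorted[4] = 100BB21AC2C2$ABB0B2  (last char: '2')
  sorted[5] = 1AC2C2$ABB0B2100BB2  (last char: '2')
  sorted[6] = 2$ABB0B2100BB21AC2C  (last char: 'C')
  sorted[7] = 2100BB21AC2C2$ABB0B  (last char: 'B')
  sorted[8] = 21AC2C2$ABB0B2100BB  (last char: 'B')
  sorted[9] = 2C2$ABB0B2100BB21AC  (last char: 'C')
  sorted[10] = ABB0B2100BB21AC2C2$  (last char: '$')
  sorted[11] = AC2C2$ABB0B2100BB21  (last char: '1')
  sorted[12] = B0B2100BB21AC2C2$AB  (last char: 'B')
  sorted[13] = B2100BB21AC2C2$ABB0  (last char: '0')
  sorted[14] = B21AC2C2$ABB0B2100B  (last char: 'B')
  sorted[15] = BB0B2100BB21AC2C2$A  (last char: 'A')
  sorted[16] = BB21AC2C2$ABB0B2100  (last char: '0')
  sorted[17] = C2$ABB0B2100BB21AC2  (last char: '2')
  sorted[18] = C2C2$ABB0B2100BB21A  (last char: 'A')
Last column: 21B022CBBC$1B0BA02A
Original string S is at sorted index 10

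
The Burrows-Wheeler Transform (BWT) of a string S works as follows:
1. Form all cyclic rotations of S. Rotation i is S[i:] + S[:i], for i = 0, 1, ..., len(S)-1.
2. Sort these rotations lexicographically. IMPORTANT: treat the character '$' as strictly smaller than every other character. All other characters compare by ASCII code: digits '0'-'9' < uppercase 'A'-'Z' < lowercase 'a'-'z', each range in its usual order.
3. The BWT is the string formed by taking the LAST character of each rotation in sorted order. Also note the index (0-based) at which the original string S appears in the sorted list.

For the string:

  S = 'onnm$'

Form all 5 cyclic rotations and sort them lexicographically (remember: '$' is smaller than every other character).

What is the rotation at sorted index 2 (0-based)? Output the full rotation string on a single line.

All 5 rotations (rotation i = S[i:]+S[:i]):
  rot[0] = onnm$
  rot[1] = nnm$o
  rot[2] = nm$on
  rot[3] = m$onn
  rot[4] = $onnm
Sorted (with $ < everything):
  sorted[0] = $onnm
  sorted[1] = m$onn
  sorted[2] = nm$on
  sorted[3] = nnm$o
  sorted[4] = onnm$
sorted[2] = nm$on

Answer: nm$on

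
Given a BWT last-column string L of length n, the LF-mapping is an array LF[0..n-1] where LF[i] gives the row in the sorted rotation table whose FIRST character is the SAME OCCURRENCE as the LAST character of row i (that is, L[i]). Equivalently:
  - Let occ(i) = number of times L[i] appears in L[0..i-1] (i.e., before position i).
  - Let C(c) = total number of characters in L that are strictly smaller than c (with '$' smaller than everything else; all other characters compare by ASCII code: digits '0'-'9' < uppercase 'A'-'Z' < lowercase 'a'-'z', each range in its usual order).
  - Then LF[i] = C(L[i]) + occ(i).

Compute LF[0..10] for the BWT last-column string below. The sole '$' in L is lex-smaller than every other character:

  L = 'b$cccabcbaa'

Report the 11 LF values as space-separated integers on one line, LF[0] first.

Answer: 4 0 7 8 9 1 5 10 6 2 3

Derivation:
Char counts: '$':1, 'a':3, 'b':3, 'c':4
C (first-col start): C('$')=0, C('a')=1, C('b')=4, C('c')=7
L[0]='b': occ=0, LF[0]=C('b')+0=4+0=4
L[1]='$': occ=0, LF[1]=C('$')+0=0+0=0
L[2]='c': occ=0, LF[2]=C('c')+0=7+0=7
L[3]='c': occ=1, LF[3]=C('c')+1=7+1=8
L[4]='c': occ=2, LF[4]=C('c')+2=7+2=9
L[5]='a': occ=0, LF[5]=C('a')+0=1+0=1
L[6]='b': occ=1, LF[6]=C('b')+1=4+1=5
L[7]='c': occ=3, LF[7]=C('c')+3=7+3=10
L[8]='b': occ=2, LF[8]=C('b')+2=4+2=6
L[9]='a': occ=1, LF[9]=C('a')+1=1+1=2
L[10]='a': occ=2, LF[10]=C('a')+2=1+2=3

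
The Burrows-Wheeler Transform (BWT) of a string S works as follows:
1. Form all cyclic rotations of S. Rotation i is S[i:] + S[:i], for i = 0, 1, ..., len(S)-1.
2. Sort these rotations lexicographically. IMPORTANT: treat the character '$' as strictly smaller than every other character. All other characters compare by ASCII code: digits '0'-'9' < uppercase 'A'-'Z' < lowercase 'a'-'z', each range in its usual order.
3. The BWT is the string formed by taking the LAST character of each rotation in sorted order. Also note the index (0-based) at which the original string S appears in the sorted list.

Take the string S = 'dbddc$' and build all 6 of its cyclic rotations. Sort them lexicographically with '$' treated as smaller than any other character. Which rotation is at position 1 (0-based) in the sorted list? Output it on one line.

All 6 rotations (rotation i = S[i:]+S[:i]):
  rot[0] = dbddc$
  rot[1] = bddc$d
  rot[2] = ddc$db
  rot[3] = dc$dbd
  rot[4] = c$dbdd
  rot[5] = $dbddc
Sorted (with $ < everything):
  sorted[0] = $dbddc
  sorted[1] = bddc$d
  sorted[2] = c$dbdd
  sorted[3] = dbddc$
  sorted[4] = dc$dbd
  sorted[5] = ddc$db
sorted[1] = bddc$d

Answer: bddc$d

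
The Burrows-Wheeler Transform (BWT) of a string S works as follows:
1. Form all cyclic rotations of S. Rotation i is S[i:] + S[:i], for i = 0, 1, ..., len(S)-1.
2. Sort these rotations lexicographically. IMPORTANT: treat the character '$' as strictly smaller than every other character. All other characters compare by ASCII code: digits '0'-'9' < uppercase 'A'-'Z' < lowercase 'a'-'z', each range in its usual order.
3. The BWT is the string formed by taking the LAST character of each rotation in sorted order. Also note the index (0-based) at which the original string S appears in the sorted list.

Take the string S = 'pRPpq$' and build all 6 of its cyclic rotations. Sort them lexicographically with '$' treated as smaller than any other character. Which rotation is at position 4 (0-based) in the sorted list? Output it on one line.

Answer: pq$pRP

Derivation:
All 6 rotations (rotation i = S[i:]+S[:i]):
  rot[0] = pRPpq$
  rot[1] = RPpq$p
  rot[2] = Ppq$pR
  rot[3] = pq$pRP
  rot[4] = q$pRPp
  rot[5] = $pRPpq
Sorted (with $ < everything):
  sorted[0] = $pRPpq
  sorted[1] = Ppq$pR
  sorted[2] = RPpq$p
  sorted[3] = pRPpq$
  sorted[4] = pq$pRP
  sorted[5] = q$pRPp
sorted[4] = pq$pRP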